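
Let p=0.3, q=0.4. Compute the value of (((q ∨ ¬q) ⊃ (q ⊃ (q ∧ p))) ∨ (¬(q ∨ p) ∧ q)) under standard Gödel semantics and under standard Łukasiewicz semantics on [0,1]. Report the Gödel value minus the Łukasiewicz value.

Gödel evaluation:
  ¬q: Gödel ¬ of 0.4 = 0 (operand ≠ 0)
  (q ∨ ¬q) = max(0.4, 0) = 0.4
  (q ∧ p) = min(0.4, 0.3) = 0.3
  (q ⊃ (q ∧ p)): 0.4 > 0.3, so result = 0.3
  ((q ∨ ¬q) ⊃ (q ⊃ (q ∧ p))): 0.4 > 0.3, so result = 0.3
  (q ∨ p) = max(0.4, 0.3) = 0.4
  ¬(q ∨ p): Gödel ¬ of 0.4 = 0 (operand ≠ 0)
  (¬(q ∨ p) ∧ q) = min(0, 0.4) = 0
  (((q ∨ ¬q) ⊃ (q ⊃ (q ∧ p))) ∨ (¬(q ∨ p) ∧ q)) = max(0.3, 0) = 0.3
  Gödel value = 0.3
Łukasiewicz evaluation:
  ¬q: Łukasiewicz ¬ gives 1 − 0.4 = 0.6
  (q ∨ ¬q) = max(0.4, 0.6) = 0.6
  (q ∧ p) = min(0.4, 0.3) = 0.3
  (q ⊃ (q ∧ p)): min(1, 1 − 0.4 + 0.3) = 0.9
  ((q ∨ ¬q) ⊃ (q ⊃ (q ∧ p))): min(1, 1 − 0.6 + 0.9) = 1
  (q ∨ p) = max(0.4, 0.3) = 0.4
  ¬(q ∨ p): Łukasiewicz ¬ gives 1 − 0.4 = 0.6
  (¬(q ∨ p) ∧ q) = min(0.6, 0.4) = 0.4
  (((q ∨ ¬q) ⊃ (q ⊃ (q ∧ p))) ∨ (¬(q ∨ p) ∧ q)) = max(1, 0.4) = 1
  Łukasiewicz value = 1
Difference: 0.3 − 1 = -0.70

-0.70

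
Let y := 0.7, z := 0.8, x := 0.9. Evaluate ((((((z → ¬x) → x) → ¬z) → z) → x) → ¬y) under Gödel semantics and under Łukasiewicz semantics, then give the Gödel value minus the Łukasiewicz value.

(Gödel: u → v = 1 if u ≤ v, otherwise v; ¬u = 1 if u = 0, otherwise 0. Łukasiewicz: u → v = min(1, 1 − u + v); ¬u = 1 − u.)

-0.40

Gödel evaluation:
  ¬x: Gödel ¬ of 0.9 = 0 (operand ≠ 0)
  (z → ¬x): 0.8 > 0, so result = 0
  ((z → ¬x) → x): 0 ≤ 0.9, so result = 1
  ¬z: Gödel ¬ of 0.8 = 0 (operand ≠ 0)
  (((z → ¬x) → x) → ¬z): 1 > 0, so result = 0
  ((((z → ¬x) → x) → ¬z) → z): 0 ≤ 0.8, so result = 1
  (((((z → ¬x) → x) → ¬z) → z) → x): 1 > 0.9, so result = 0.9
  ¬y: Gödel ¬ of 0.7 = 0 (operand ≠ 0)
  ((((((z → ¬x) → x) → ¬z) → z) → x) → ¬y): 0.9 > 0, so result = 0
  Gödel value = 0
Łukasiewicz evaluation:
  ¬x: Łukasiewicz ¬ gives 1 − 0.9 = 0.1
  (z → ¬x): min(1, 1 − 0.8 + 0.1) = 0.3
  ((z → ¬x) → x): min(1, 1 − 0.3 + 0.9) = 1
  ¬z: Łukasiewicz ¬ gives 1 − 0.8 = 0.2
  (((z → ¬x) → x) → ¬z): min(1, 1 − 1 + 0.2) = 0.2
  ((((z → ¬x) → x) → ¬z) → z): min(1, 1 − 0.2 + 0.8) = 1
  (((((z → ¬x) → x) → ¬z) → z) → x): min(1, 1 − 1 + 0.9) = 0.9
  ¬y: Łukasiewicz ¬ gives 1 − 0.7 = 0.3
  ((((((z → ¬x) → x) → ¬z) → z) → x) → ¬y): min(1, 1 − 0.9 + 0.3) = 0.4
  Łukasiewicz value = 0.4
Difference: 0 − 0.4 = -0.40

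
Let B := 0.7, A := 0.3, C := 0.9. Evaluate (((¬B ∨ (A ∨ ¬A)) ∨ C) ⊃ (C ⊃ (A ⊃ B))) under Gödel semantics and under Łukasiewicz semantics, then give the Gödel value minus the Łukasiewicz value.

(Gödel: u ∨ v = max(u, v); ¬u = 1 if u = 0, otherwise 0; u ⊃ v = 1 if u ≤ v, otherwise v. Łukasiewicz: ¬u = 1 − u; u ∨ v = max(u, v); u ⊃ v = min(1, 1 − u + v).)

0.00

Gödel evaluation:
  ¬B: Gödel ¬ of 0.7 = 0 (operand ≠ 0)
  ¬A: Gödel ¬ of 0.3 = 0 (operand ≠ 0)
  (A ∨ ¬A) = max(0.3, 0) = 0.3
  (¬B ∨ (A ∨ ¬A)) = max(0, 0.3) = 0.3
  ((¬B ∨ (A ∨ ¬A)) ∨ C) = max(0.3, 0.9) = 0.9
  (A ⊃ B): 0.3 ≤ 0.7, so result = 1
  (C ⊃ (A ⊃ B)): 0.9 ≤ 1, so result = 1
  (((¬B ∨ (A ∨ ¬A)) ∨ C) ⊃ (C ⊃ (A ⊃ B))): 0.9 ≤ 1, so result = 1
  Gödel value = 1
Łukasiewicz evaluation:
  ¬B: Łukasiewicz ¬ gives 1 − 0.7 = 0.3
  ¬A: Łukasiewicz ¬ gives 1 − 0.3 = 0.7
  (A ∨ ¬A) = max(0.3, 0.7) = 0.7
  (¬B ∨ (A ∨ ¬A)) = max(0.3, 0.7) = 0.7
  ((¬B ∨ (A ∨ ¬A)) ∨ C) = max(0.7, 0.9) = 0.9
  (A ⊃ B): min(1, 1 − 0.3 + 0.7) = 1
  (C ⊃ (A ⊃ B)): min(1, 1 − 0.9 + 1) = 1
  (((¬B ∨ (A ∨ ¬A)) ∨ C) ⊃ (C ⊃ (A ⊃ B))): min(1, 1 − 0.9 + 1) = 1
  Łukasiewicz value = 1
Difference: 1 − 1 = 0.00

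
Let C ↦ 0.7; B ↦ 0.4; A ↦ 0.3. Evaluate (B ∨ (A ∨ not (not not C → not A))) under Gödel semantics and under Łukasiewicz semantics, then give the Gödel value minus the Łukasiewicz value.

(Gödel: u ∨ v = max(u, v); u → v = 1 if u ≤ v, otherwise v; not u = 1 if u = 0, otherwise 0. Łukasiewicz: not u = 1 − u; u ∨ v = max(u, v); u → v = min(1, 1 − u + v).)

Gödel evaluation:
  not C: Gödel ¬ of 0.7 = 0 (operand ≠ 0)
  not not C: Gödel ¬ of 0 = 1 (operand is 0)
  not A: Gödel ¬ of 0.3 = 0 (operand ≠ 0)
  (not not C → not A): 1 > 0, so result = 0
  not (not not C → not A): Gödel ¬ of 0 = 1 (operand is 0)
  (A ∨ not (not not C → not A)) = max(0.3, 1) = 1
  (B ∨ (A ∨ not (not not C → not A))) = max(0.4, 1) = 1
  Gödel value = 1
Łukasiewicz evaluation:
  not C: Łukasiewicz ¬ gives 1 − 0.7 = 0.3
  not not C: Łukasiewicz ¬ gives 1 − 0.3 = 0.7
  not A: Łukasiewicz ¬ gives 1 − 0.3 = 0.7
  (not not C → not A): min(1, 1 − 0.7 + 0.7) = 1
  not (not not C → not A): Łukasiewicz ¬ gives 1 − 1 = 0
  (A ∨ not (not not C → not A)) = max(0.3, 0) = 0.3
  (B ∨ (A ∨ not (not not C → not A))) = max(0.4, 0.3) = 0.4
  Łukasiewicz value = 0.4
Difference: 1 − 0.4 = 0.60

0.60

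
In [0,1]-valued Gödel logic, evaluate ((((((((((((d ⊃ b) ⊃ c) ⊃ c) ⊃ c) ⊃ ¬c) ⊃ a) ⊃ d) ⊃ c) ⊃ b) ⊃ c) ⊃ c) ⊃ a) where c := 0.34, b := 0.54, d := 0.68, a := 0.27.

0.27

(d ⊃ b): 0.68 > 0.54, so result = 0.54
((d ⊃ b) ⊃ c): 0.54 > 0.34, so result = 0.34
(((d ⊃ b) ⊃ c) ⊃ c): 0.34 ≤ 0.34, so result = 1
((((d ⊃ b) ⊃ c) ⊃ c) ⊃ c): 1 > 0.34, so result = 0.34
¬c: Gödel ¬ of 0.34 = 0 (operand ≠ 0)
(((((d ⊃ b) ⊃ c) ⊃ c) ⊃ c) ⊃ ¬c): 0.34 > 0, so result = 0
((((((d ⊃ b) ⊃ c) ⊃ c) ⊃ c) ⊃ ¬c) ⊃ a): 0 ≤ 0.27, so result = 1
(((((((d ⊃ b) ⊃ c) ⊃ c) ⊃ c) ⊃ ¬c) ⊃ a) ⊃ d): 1 > 0.68, so result = 0.68
((((((((d ⊃ b) ⊃ c) ⊃ c) ⊃ c) ⊃ ¬c) ⊃ a) ⊃ d) ⊃ c): 0.68 > 0.34, so result = 0.34
(((((((((d ⊃ b) ⊃ c) ⊃ c) ⊃ c) ⊃ ¬c) ⊃ a) ⊃ d) ⊃ c) ⊃ b): 0.34 ≤ 0.54, so result = 1
((((((((((d ⊃ b) ⊃ c) ⊃ c) ⊃ c) ⊃ ¬c) ⊃ a) ⊃ d) ⊃ c) ⊃ b) ⊃ c): 1 > 0.34, so result = 0.34
(((((((((((d ⊃ b) ⊃ c) ⊃ c) ⊃ c) ⊃ ¬c) ⊃ a) ⊃ d) ⊃ c) ⊃ b) ⊃ c) ⊃ c): 0.34 ≤ 0.34, so result = 1
((((((((((((d ⊃ b) ⊃ c) ⊃ c) ⊃ c) ⊃ ¬c) ⊃ a) ⊃ d) ⊃ c) ⊃ b) ⊃ c) ⊃ c) ⊃ a): 1 > 0.27, so result = 0.27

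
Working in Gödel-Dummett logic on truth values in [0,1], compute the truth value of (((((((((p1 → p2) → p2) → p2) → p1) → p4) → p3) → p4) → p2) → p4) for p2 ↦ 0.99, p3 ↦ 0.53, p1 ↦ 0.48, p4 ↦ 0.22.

0.22

(p1 → p2): 0.48 ≤ 0.99, so result = 1
((p1 → p2) → p2): 1 > 0.99, so result = 0.99
(((p1 → p2) → p2) → p2): 0.99 ≤ 0.99, so result = 1
((((p1 → p2) → p2) → p2) → p1): 1 > 0.48, so result = 0.48
(((((p1 → p2) → p2) → p2) → p1) → p4): 0.48 > 0.22, so result = 0.22
((((((p1 → p2) → p2) → p2) → p1) → p4) → p3): 0.22 ≤ 0.53, so result = 1
(((((((p1 → p2) → p2) → p2) → p1) → p4) → p3) → p4): 1 > 0.22, so result = 0.22
((((((((p1 → p2) → p2) → p2) → p1) → p4) → p3) → p4) → p2): 0.22 ≤ 0.99, so result = 1
(((((((((p1 → p2) → p2) → p2) → p1) → p4) → p3) → p4) → p2) → p4): 1 > 0.22, so result = 0.22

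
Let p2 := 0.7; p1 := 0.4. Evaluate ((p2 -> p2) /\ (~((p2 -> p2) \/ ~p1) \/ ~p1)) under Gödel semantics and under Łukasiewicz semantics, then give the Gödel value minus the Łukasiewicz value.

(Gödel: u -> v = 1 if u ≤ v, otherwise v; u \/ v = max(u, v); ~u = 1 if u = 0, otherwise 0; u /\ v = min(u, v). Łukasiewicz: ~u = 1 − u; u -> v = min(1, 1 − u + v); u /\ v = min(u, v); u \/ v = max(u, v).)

-0.60

Gödel evaluation:
  (p2 -> p2): 0.7 ≤ 0.7, so result = 1
  (p2 -> p2): 0.7 ≤ 0.7, so result = 1
  ~p1: Gödel ¬ of 0.4 = 0 (operand ≠ 0)
  ((p2 -> p2) \/ ~p1) = max(1, 0) = 1
  ~((p2 -> p2) \/ ~p1): Gödel ¬ of 1 = 0 (operand ≠ 0)
  ~p1: Gödel ¬ of 0.4 = 0 (operand ≠ 0)
  (~((p2 -> p2) \/ ~p1) \/ ~p1) = max(0, 0) = 0
  ((p2 -> p2) /\ (~((p2 -> p2) \/ ~p1) \/ ~p1)) = min(1, 0) = 0
  Gödel value = 0
Łukasiewicz evaluation:
  (p2 -> p2): min(1, 1 − 0.7 + 0.7) = 1
  (p2 -> p2): min(1, 1 − 0.7 + 0.7) = 1
  ~p1: Łukasiewicz ¬ gives 1 − 0.4 = 0.6
  ((p2 -> p2) \/ ~p1) = max(1, 0.6) = 1
  ~((p2 -> p2) \/ ~p1): Łukasiewicz ¬ gives 1 − 1 = 0
  ~p1: Łukasiewicz ¬ gives 1 − 0.4 = 0.6
  (~((p2 -> p2) \/ ~p1) \/ ~p1) = max(0, 0.6) = 0.6
  ((p2 -> p2) /\ (~((p2 -> p2) \/ ~p1) \/ ~p1)) = min(1, 0.6) = 0.6
  Łukasiewicz value = 0.6
Difference: 0 − 0.6 = -0.60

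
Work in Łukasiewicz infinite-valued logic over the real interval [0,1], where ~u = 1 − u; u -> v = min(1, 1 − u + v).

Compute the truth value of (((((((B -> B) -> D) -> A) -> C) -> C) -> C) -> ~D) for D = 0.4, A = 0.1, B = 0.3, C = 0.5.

(B -> B): min(1, 1 − 0.3 + 0.3) = 1
((B -> B) -> D): min(1, 1 − 1 + 0.4) = 0.4
(((B -> B) -> D) -> A): min(1, 1 − 0.4 + 0.1) = 0.7
((((B -> B) -> D) -> A) -> C): min(1, 1 − 0.7 + 0.5) = 0.8
(((((B -> B) -> D) -> A) -> C) -> C): min(1, 1 − 0.8 + 0.5) = 0.7
((((((B -> B) -> D) -> A) -> C) -> C) -> C): min(1, 1 − 0.7 + 0.5) = 0.8
~D: Łukasiewicz ¬ gives 1 − 0.4 = 0.6
(((((((B -> B) -> D) -> A) -> C) -> C) -> C) -> ~D): min(1, 1 − 0.8 + 0.6) = 0.8

0.80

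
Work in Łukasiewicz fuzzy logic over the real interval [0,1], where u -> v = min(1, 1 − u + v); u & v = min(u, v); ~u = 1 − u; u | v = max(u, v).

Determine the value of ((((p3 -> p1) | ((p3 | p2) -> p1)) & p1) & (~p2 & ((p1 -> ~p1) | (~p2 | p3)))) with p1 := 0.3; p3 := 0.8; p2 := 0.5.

0.30

(p3 -> p1): min(1, 1 − 0.8 + 0.3) = 0.5
(p3 | p2) = max(0.8, 0.5) = 0.8
((p3 | p2) -> p1): min(1, 1 − 0.8 + 0.3) = 0.5
((p3 -> p1) | ((p3 | p2) -> p1)) = max(0.5, 0.5) = 0.5
(((p3 -> p1) | ((p3 | p2) -> p1)) & p1) = min(0.5, 0.3) = 0.3
~p2: Łukasiewicz ¬ gives 1 − 0.5 = 0.5
~p1: Łukasiewicz ¬ gives 1 − 0.3 = 0.7
(p1 -> ~p1): min(1, 1 − 0.3 + 0.7) = 1
~p2: Łukasiewicz ¬ gives 1 − 0.5 = 0.5
(~p2 | p3) = max(0.5, 0.8) = 0.8
((p1 -> ~p1) | (~p2 | p3)) = max(1, 0.8) = 1
(~p2 & ((p1 -> ~p1) | (~p2 | p3))) = min(0.5, 1) = 0.5
((((p3 -> p1) | ((p3 | p2) -> p1)) & p1) & (~p2 & ((p1 -> ~p1) | (~p2 | p3)))) = min(0.3, 0.5) = 0.3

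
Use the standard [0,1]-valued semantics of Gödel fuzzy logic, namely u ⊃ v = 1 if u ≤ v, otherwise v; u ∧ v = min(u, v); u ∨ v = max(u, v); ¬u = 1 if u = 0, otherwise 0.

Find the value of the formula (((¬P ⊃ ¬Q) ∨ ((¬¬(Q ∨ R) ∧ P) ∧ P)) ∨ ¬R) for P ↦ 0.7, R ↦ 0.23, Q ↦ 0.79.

1.00

¬P: Gödel ¬ of 0.7 = 0 (operand ≠ 0)
¬Q: Gödel ¬ of 0.79 = 0 (operand ≠ 0)
(¬P ⊃ ¬Q): 0 ≤ 0, so result = 1
(Q ∨ R) = max(0.79, 0.23) = 0.79
¬(Q ∨ R): Gödel ¬ of 0.79 = 0 (operand ≠ 0)
¬¬(Q ∨ R): Gödel ¬ of 0 = 1 (operand is 0)
(¬¬(Q ∨ R) ∧ P) = min(1, 0.7) = 0.7
((¬¬(Q ∨ R) ∧ P) ∧ P) = min(0.7, 0.7) = 0.7
((¬P ⊃ ¬Q) ∨ ((¬¬(Q ∨ R) ∧ P) ∧ P)) = max(1, 0.7) = 1
¬R: Gödel ¬ of 0.23 = 0 (operand ≠ 0)
(((¬P ⊃ ¬Q) ∨ ((¬¬(Q ∨ R) ∧ P) ∧ P)) ∨ ¬R) = max(1, 0) = 1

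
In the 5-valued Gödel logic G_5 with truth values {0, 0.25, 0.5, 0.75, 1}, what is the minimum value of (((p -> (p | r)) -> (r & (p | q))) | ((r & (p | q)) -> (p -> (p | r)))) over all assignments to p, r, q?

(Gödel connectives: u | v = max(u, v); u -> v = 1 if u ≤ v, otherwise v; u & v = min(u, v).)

Every assignment gives 1. For instance at p = 0, r = 0, q = 0:
  (p | r) = max(0, 0) = 0
  (p -> (p | r)): 0 ≤ 0, so result = 1
  (p | q) = max(0, 0) = 0
  (r & (p | q)) = min(0, 0) = 0
  ((p -> (p | r)) -> (r & (p | q))): 1 > 0, so result = 0
  (p | q) = max(0, 0) = 0
  (r & (p | q)) = min(0, 0) = 0
  (p | r) = max(0, 0) = 0
  (p -> (p | r)): 0 ≤ 0, so result = 1
  ((r & (p | q)) -> (p -> (p | r))): 0 ≤ 1, so result = 1
  (((p -> (p | r)) -> (r & (p | q))) | ((r & (p | q)) -> (p -> (p | r)))) = max(0, 1) = 1
All 125 assignments give value 1 — the formula is a G_5-tautology.

1.00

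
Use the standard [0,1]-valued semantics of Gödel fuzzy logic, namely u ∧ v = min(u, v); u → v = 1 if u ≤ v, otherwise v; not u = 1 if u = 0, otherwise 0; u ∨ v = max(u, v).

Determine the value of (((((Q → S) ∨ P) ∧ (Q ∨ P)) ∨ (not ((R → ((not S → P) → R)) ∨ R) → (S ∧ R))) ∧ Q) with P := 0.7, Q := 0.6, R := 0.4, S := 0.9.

0.60

(Q → S): 0.6 ≤ 0.9, so result = 1
((Q → S) ∨ P) = max(1, 0.7) = 1
(Q ∨ P) = max(0.6, 0.7) = 0.7
(((Q → S) ∨ P) ∧ (Q ∨ P)) = min(1, 0.7) = 0.7
not S: Gödel ¬ of 0.9 = 0 (operand ≠ 0)
(not S → P): 0 ≤ 0.7, so result = 1
((not S → P) → R): 1 > 0.4, so result = 0.4
(R → ((not S → P) → R)): 0.4 ≤ 0.4, so result = 1
((R → ((not S → P) → R)) ∨ R) = max(1, 0.4) = 1
not ((R → ((not S → P) → R)) ∨ R): Gödel ¬ of 1 = 0 (operand ≠ 0)
(S ∧ R) = min(0.9, 0.4) = 0.4
(not ((R → ((not S → P) → R)) ∨ R) → (S ∧ R)): 0 ≤ 0.4, so result = 1
((((Q → S) ∨ P) ∧ (Q ∨ P)) ∨ (not ((R → ((not S → P) → R)) ∨ R) → (S ∧ R))) = max(0.7, 1) = 1
(((((Q → S) ∨ P) ∧ (Q ∨ P)) ∨ (not ((R → ((not S → P) → R)) ∨ R) → (S ∧ R))) ∧ Q) = min(1, 0.6) = 0.6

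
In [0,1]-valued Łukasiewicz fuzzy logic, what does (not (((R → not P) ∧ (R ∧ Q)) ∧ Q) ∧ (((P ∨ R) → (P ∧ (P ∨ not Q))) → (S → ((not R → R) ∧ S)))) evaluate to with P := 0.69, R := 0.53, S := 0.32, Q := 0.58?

0.47

not P: Łukasiewicz ¬ gives 1 − 0.69 = 0.31
(R → not P): min(1, 1 − 0.53 + 0.31) = 0.78
(R ∧ Q) = min(0.53, 0.58) = 0.53
((R → not P) ∧ (R ∧ Q)) = min(0.78, 0.53) = 0.53
(((R → not P) ∧ (R ∧ Q)) ∧ Q) = min(0.53, 0.58) = 0.53
not (((R → not P) ∧ (R ∧ Q)) ∧ Q): Łukasiewicz ¬ gives 1 − 0.53 = 0.47
(P ∨ R) = max(0.69, 0.53) = 0.69
not Q: Łukasiewicz ¬ gives 1 − 0.58 = 0.42
(P ∨ not Q) = max(0.69, 0.42) = 0.69
(P ∧ (P ∨ not Q)) = min(0.69, 0.69) = 0.69
((P ∨ R) → (P ∧ (P ∨ not Q))): min(1, 1 − 0.69 + 0.69) = 1
not R: Łukasiewicz ¬ gives 1 − 0.53 = 0.47
(not R → R): min(1, 1 − 0.47 + 0.53) = 1
((not R → R) ∧ S) = min(1, 0.32) = 0.32
(S → ((not R → R) ∧ S)): min(1, 1 − 0.32 + 0.32) = 1
(((P ∨ R) → (P ∧ (P ∨ not Q))) → (S → ((not R → R) ∧ S))): min(1, 1 − 1 + 1) = 1
(not (((R → not P) ∧ (R ∧ Q)) ∧ Q) ∧ (((P ∨ R) → (P ∧ (P ∨ not Q))) → (S → ((not R → R) ∧ S)))) = min(0.47, 1) = 0.47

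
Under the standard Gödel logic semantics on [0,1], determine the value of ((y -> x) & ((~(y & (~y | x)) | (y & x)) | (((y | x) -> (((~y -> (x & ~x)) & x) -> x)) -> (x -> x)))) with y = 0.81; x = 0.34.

(y -> x): 0.81 > 0.34, so result = 0.34
~y: Gödel ¬ of 0.81 = 0 (operand ≠ 0)
(~y | x) = max(0, 0.34) = 0.34
(y & (~y | x)) = min(0.81, 0.34) = 0.34
~(y & (~y | x)): Gödel ¬ of 0.34 = 0 (operand ≠ 0)
(y & x) = min(0.81, 0.34) = 0.34
(~(y & (~y | x)) | (y & x)) = max(0, 0.34) = 0.34
(y | x) = max(0.81, 0.34) = 0.81
~y: Gödel ¬ of 0.81 = 0 (operand ≠ 0)
~x: Gödel ¬ of 0.34 = 0 (operand ≠ 0)
(x & ~x) = min(0.34, 0) = 0
(~y -> (x & ~x)): 0 ≤ 0, so result = 1
((~y -> (x & ~x)) & x) = min(1, 0.34) = 0.34
(((~y -> (x & ~x)) & x) -> x): 0.34 ≤ 0.34, so result = 1
((y | x) -> (((~y -> (x & ~x)) & x) -> x)): 0.81 ≤ 1, so result = 1
(x -> x): 0.34 ≤ 0.34, so result = 1
(((y | x) -> (((~y -> (x & ~x)) & x) -> x)) -> (x -> x)): 1 ≤ 1, so result = 1
((~(y & (~y | x)) | (y & x)) | (((y | x) -> (((~y -> (x & ~x)) & x) -> x)) -> (x -> x))) = max(0.34, 1) = 1
((y -> x) & ((~(y & (~y | x)) | (y & x)) | (((y | x) -> (((~y -> (x & ~x)) & x) -> x)) -> (x -> x)))) = min(0.34, 1) = 0.34

0.34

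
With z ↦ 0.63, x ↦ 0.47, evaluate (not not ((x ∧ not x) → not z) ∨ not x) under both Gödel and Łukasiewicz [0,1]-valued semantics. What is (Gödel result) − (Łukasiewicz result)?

0.10

Gödel evaluation:
  not x: Gödel ¬ of 0.47 = 0 (operand ≠ 0)
  (x ∧ not x) = min(0.47, 0) = 0
  not z: Gödel ¬ of 0.63 = 0 (operand ≠ 0)
  ((x ∧ not x) → not z): 0 ≤ 0, so result = 1
  not ((x ∧ not x) → not z): Gödel ¬ of 1 = 0 (operand ≠ 0)
  not not ((x ∧ not x) → not z): Gödel ¬ of 0 = 1 (operand is 0)
  not x: Gödel ¬ of 0.47 = 0 (operand ≠ 0)
  (not not ((x ∧ not x) → not z) ∨ not x) = max(1, 0) = 1
  Gödel value = 1
Łukasiewicz evaluation:
  not x: Łukasiewicz ¬ gives 1 − 0.47 = 0.53
  (x ∧ not x) = min(0.47, 0.53) = 0.47
  not z: Łukasiewicz ¬ gives 1 − 0.63 = 0.37
  ((x ∧ not x) → not z): min(1, 1 − 0.47 + 0.37) = 0.9
  not ((x ∧ not x) → not z): Łukasiewicz ¬ gives 1 − 0.9 = 0.1
  not not ((x ∧ not x) → not z): Łukasiewicz ¬ gives 1 − 0.1 = 0.9
  not x: Łukasiewicz ¬ gives 1 − 0.47 = 0.53
  (not not ((x ∧ not x) → not z) ∨ not x) = max(0.9, 0.53) = 0.9
  Łukasiewicz value = 0.9
Difference: 1 − 0.9 = 0.10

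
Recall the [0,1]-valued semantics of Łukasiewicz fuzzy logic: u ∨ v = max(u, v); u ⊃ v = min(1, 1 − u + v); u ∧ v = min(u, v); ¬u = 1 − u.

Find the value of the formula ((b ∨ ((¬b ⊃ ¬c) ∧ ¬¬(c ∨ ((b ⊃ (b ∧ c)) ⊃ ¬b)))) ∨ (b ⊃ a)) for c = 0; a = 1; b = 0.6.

¬b: Łukasiewicz ¬ gives 1 − 0.6 = 0.4
¬c: Łukasiewicz ¬ gives 1 − 0 = 1
(¬b ⊃ ¬c): min(1, 1 − 0.4 + 1) = 1
(b ∧ c) = min(0.6, 0) = 0
(b ⊃ (b ∧ c)): min(1, 1 − 0.6 + 0) = 0.4
¬b: Łukasiewicz ¬ gives 1 − 0.6 = 0.4
((b ⊃ (b ∧ c)) ⊃ ¬b): min(1, 1 − 0.4 + 0.4) = 1
(c ∨ ((b ⊃ (b ∧ c)) ⊃ ¬b)) = max(0, 1) = 1
¬(c ∨ ((b ⊃ (b ∧ c)) ⊃ ¬b)): Łukasiewicz ¬ gives 1 − 1 = 0
¬¬(c ∨ ((b ⊃ (b ∧ c)) ⊃ ¬b)): Łukasiewicz ¬ gives 1 − 0 = 1
((¬b ⊃ ¬c) ∧ ¬¬(c ∨ ((b ⊃ (b ∧ c)) ⊃ ¬b))) = min(1, 1) = 1
(b ∨ ((¬b ⊃ ¬c) ∧ ¬¬(c ∨ ((b ⊃ (b ∧ c)) ⊃ ¬b)))) = max(0.6, 1) = 1
(b ⊃ a): min(1, 1 − 0.6 + 1) = 1
((b ∨ ((¬b ⊃ ¬c) ∧ ¬¬(c ∨ ((b ⊃ (b ∧ c)) ⊃ ¬b)))) ∨ (b ⊃ a)) = max(1, 1) = 1

1.00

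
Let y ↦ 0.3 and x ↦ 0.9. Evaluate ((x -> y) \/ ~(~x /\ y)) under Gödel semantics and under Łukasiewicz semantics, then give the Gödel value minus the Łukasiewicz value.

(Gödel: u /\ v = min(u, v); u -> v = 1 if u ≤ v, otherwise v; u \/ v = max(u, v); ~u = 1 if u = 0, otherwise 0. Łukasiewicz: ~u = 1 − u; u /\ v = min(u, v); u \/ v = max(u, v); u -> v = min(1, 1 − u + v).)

0.10

Gödel evaluation:
  (x -> y): 0.9 > 0.3, so result = 0.3
  ~x: Gödel ¬ of 0.9 = 0 (operand ≠ 0)
  (~x /\ y) = min(0, 0.3) = 0
  ~(~x /\ y): Gödel ¬ of 0 = 1 (operand is 0)
  ((x -> y) \/ ~(~x /\ y)) = max(0.3, 1) = 1
  Gödel value = 1
Łukasiewicz evaluation:
  (x -> y): min(1, 1 − 0.9 + 0.3) = 0.4
  ~x: Łukasiewicz ¬ gives 1 − 0.9 = 0.1
  (~x /\ y) = min(0.1, 0.3) = 0.1
  ~(~x /\ y): Łukasiewicz ¬ gives 1 − 0.1 = 0.9
  ((x -> y) \/ ~(~x /\ y)) = max(0.4, 0.9) = 0.9
  Łukasiewicz value = 0.9
Difference: 1 − 0.9 = 0.10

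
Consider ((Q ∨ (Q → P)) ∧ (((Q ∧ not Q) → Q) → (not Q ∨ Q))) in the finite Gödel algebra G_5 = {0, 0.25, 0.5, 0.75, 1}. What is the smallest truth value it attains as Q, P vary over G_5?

The minimum is attained at Q = 0.25, P = 0:
  (Q → P): 0.25 > 0, so result = 0
  (Q ∨ (Q → P)) = max(0.25, 0) = 0.25
  not Q: Gödel ¬ of 0.25 = 0 (operand ≠ 0)
  (Q ∧ not Q) = min(0.25, 0) = 0
  ((Q ∧ not Q) → Q): 0 ≤ 0.25, so result = 1
  not Q: Gödel ¬ of 0.25 = 0 (operand ≠ 0)
  (not Q ∨ Q) = max(0, 0.25) = 0.25
  (((Q ∧ not Q) → Q) → (not Q ∨ Q)): 1 > 0.25, so result = 0.25
  ((Q ∨ (Q → P)) ∧ (((Q ∧ not Q) → Q) → (not Q ∨ Q))) = min(0.25, 0.25) = 0.25
Checking all 25 assignments confirms none give a value below 0.25.

0.25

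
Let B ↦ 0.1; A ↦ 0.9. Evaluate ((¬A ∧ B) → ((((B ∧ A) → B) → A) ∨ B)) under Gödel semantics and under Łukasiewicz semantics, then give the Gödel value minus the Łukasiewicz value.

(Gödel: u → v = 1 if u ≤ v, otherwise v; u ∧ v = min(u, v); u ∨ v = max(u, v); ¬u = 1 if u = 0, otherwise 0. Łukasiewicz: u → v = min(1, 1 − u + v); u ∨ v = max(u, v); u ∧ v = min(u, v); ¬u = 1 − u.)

Gödel evaluation:
  ¬A: Gödel ¬ of 0.9 = 0 (operand ≠ 0)
  (¬A ∧ B) = min(0, 0.1) = 0
  (B ∧ A) = min(0.1, 0.9) = 0.1
  ((B ∧ A) → B): 0.1 ≤ 0.1, so result = 1
  (((B ∧ A) → B) → A): 1 > 0.9, so result = 0.9
  ((((B ∧ A) → B) → A) ∨ B) = max(0.9, 0.1) = 0.9
  ((¬A ∧ B) → ((((B ∧ A) → B) → A) ∨ B)): 0 ≤ 0.9, so result = 1
  Gödel value = 1
Łukasiewicz evaluation:
  ¬A: Łukasiewicz ¬ gives 1 − 0.9 = 0.1
  (¬A ∧ B) = min(0.1, 0.1) = 0.1
  (B ∧ A) = min(0.1, 0.9) = 0.1
  ((B ∧ A) → B): min(1, 1 − 0.1 + 0.1) = 1
  (((B ∧ A) → B) → A): min(1, 1 − 1 + 0.9) = 0.9
  ((((B ∧ A) → B) → A) ∨ B) = max(0.9, 0.1) = 0.9
  ((¬A ∧ B) → ((((B ∧ A) → B) → A) ∨ B)): min(1, 1 − 0.1 + 0.9) = 1
  Łukasiewicz value = 1
Difference: 1 − 1 = 0.00

0.00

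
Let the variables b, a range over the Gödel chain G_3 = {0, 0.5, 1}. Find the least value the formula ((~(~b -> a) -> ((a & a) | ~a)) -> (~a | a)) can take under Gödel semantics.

0.50

The minimum is attained at b = 0, a = 0.5:
  ~b: Gödel ¬ of 0 = 1 (operand is 0)
  (~b -> a): 1 > 0.5, so result = 0.5
  ~(~b -> a): Gödel ¬ of 0.5 = 0 (operand ≠ 0)
  (a & a) = min(0.5, 0.5) = 0.5
  ~a: Gödel ¬ of 0.5 = 0 (operand ≠ 0)
  ((a & a) | ~a) = max(0.5, 0) = 0.5
  (~(~b -> a) -> ((a & a) | ~a)): 0 ≤ 0.5, so result = 1
  ~a: Gödel ¬ of 0.5 = 0 (operand ≠ 0)
  (~a | a) = max(0, 0.5) = 0.5
  ((~(~b -> a) -> ((a & a) | ~a)) -> (~a | a)): 1 > 0.5, so result = 0.5
Checking all 9 assignments confirms none give a value below 0.50.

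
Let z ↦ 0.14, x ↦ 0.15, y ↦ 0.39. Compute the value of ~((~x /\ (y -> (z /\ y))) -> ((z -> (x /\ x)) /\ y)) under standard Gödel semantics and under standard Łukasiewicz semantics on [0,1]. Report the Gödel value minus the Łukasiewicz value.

-0.36

Gödel evaluation:
  ~x: Gödel ¬ of 0.15 = 0 (operand ≠ 0)
  (z /\ y) = min(0.14, 0.39) = 0.14
  (y -> (z /\ y)): 0.39 > 0.14, so result = 0.14
  (~x /\ (y -> (z /\ y))) = min(0, 0.14) = 0
  (x /\ x) = min(0.15, 0.15) = 0.15
  (z -> (x /\ x)): 0.14 ≤ 0.15, so result = 1
  ((z -> (x /\ x)) /\ y) = min(1, 0.39) = 0.39
  ((~x /\ (y -> (z /\ y))) -> ((z -> (x /\ x)) /\ y)): 0 ≤ 0.39, so result = 1
  ~((~x /\ (y -> (z /\ y))) -> ((z -> (x /\ x)) /\ y)): Gödel ¬ of 1 = 0 (operand ≠ 0)
  Gödel value = 0
Łukasiewicz evaluation:
  ~x: Łukasiewicz ¬ gives 1 − 0.15 = 0.85
  (z /\ y) = min(0.14, 0.39) = 0.14
  (y -> (z /\ y)): min(1, 1 − 0.39 + 0.14) = 0.75
  (~x /\ (y -> (z /\ y))) = min(0.85, 0.75) = 0.75
  (x /\ x) = min(0.15, 0.15) = 0.15
  (z -> (x /\ x)): min(1, 1 − 0.14 + 0.15) = 1
  ((z -> (x /\ x)) /\ y) = min(1, 0.39) = 0.39
  ((~x /\ (y -> (z /\ y))) -> ((z -> (x /\ x)) /\ y)): min(1, 1 − 0.75 + 0.39) = 0.64
  ~((~x /\ (y -> (z /\ y))) -> ((z -> (x /\ x)) /\ y)): Łukasiewicz ¬ gives 1 − 0.64 = 0.36
  Łukasiewicz value = 0.36
Difference: 0 − 0.36 = -0.36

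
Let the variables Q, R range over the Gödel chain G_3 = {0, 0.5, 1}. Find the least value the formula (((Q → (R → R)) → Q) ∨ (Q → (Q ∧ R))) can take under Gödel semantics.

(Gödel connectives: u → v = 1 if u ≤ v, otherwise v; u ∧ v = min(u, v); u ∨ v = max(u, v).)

0.50

The minimum is attained at Q = 0.5, R = 0:
  (R → R): 0 ≤ 0, so result = 1
  (Q → (R → R)): 0.5 ≤ 1, so result = 1
  ((Q → (R → R)) → Q): 1 > 0.5, so result = 0.5
  (Q ∧ R) = min(0.5, 0) = 0
  (Q → (Q ∧ R)): 0.5 > 0, so result = 0
  (((Q → (R → R)) → Q) ∨ (Q → (Q ∧ R))) = max(0.5, 0) = 0.5
Checking all 9 assignments confirms none give a value below 0.50.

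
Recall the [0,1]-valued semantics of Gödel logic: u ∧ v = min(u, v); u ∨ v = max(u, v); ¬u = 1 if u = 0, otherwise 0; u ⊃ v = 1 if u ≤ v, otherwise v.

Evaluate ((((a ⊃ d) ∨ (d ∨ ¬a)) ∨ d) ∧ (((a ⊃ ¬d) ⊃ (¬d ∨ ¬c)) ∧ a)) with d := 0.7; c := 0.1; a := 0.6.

(a ⊃ d): 0.6 ≤ 0.7, so result = 1
¬a: Gödel ¬ of 0.6 = 0 (operand ≠ 0)
(d ∨ ¬a) = max(0.7, 0) = 0.7
((a ⊃ d) ∨ (d ∨ ¬a)) = max(1, 0.7) = 1
(((a ⊃ d) ∨ (d ∨ ¬a)) ∨ d) = max(1, 0.7) = 1
¬d: Gödel ¬ of 0.7 = 0 (operand ≠ 0)
(a ⊃ ¬d): 0.6 > 0, so result = 0
¬d: Gödel ¬ of 0.7 = 0 (operand ≠ 0)
¬c: Gödel ¬ of 0.1 = 0 (operand ≠ 0)
(¬d ∨ ¬c) = max(0, 0) = 0
((a ⊃ ¬d) ⊃ (¬d ∨ ¬c)): 0 ≤ 0, so result = 1
(((a ⊃ ¬d) ⊃ (¬d ∨ ¬c)) ∧ a) = min(1, 0.6) = 0.6
((((a ⊃ d) ∨ (d ∨ ¬a)) ∨ d) ∧ (((a ⊃ ¬d) ⊃ (¬d ∨ ¬c)) ∧ a)) = min(1, 0.6) = 0.6

0.60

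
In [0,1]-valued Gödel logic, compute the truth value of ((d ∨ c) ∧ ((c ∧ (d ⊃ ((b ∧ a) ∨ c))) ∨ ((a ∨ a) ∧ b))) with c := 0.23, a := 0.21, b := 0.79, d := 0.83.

0.23

(d ∨ c) = max(0.83, 0.23) = 0.83
(b ∧ a) = min(0.79, 0.21) = 0.21
((b ∧ a) ∨ c) = max(0.21, 0.23) = 0.23
(d ⊃ ((b ∧ a) ∨ c)): 0.83 > 0.23, so result = 0.23
(c ∧ (d ⊃ ((b ∧ a) ∨ c))) = min(0.23, 0.23) = 0.23
(a ∨ a) = max(0.21, 0.21) = 0.21
((a ∨ a) ∧ b) = min(0.21, 0.79) = 0.21
((c ∧ (d ⊃ ((b ∧ a) ∨ c))) ∨ ((a ∨ a) ∧ b)) = max(0.23, 0.21) = 0.23
((d ∨ c) ∧ ((c ∧ (d ⊃ ((b ∧ a) ∨ c))) ∨ ((a ∨ a) ∧ b))) = min(0.83, 0.23) = 0.23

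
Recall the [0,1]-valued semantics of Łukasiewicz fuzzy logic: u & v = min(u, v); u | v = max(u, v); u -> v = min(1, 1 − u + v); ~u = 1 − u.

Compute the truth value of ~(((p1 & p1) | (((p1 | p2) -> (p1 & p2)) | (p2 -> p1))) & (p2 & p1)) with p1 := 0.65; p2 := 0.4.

0.60

(p1 & p1) = min(0.65, 0.65) = 0.65
(p1 | p2) = max(0.65, 0.4) = 0.65
(p1 & p2) = min(0.65, 0.4) = 0.4
((p1 | p2) -> (p1 & p2)): min(1, 1 − 0.65 + 0.4) = 0.75
(p2 -> p1): min(1, 1 − 0.4 + 0.65) = 1
(((p1 | p2) -> (p1 & p2)) | (p2 -> p1)) = max(0.75, 1) = 1
((p1 & p1) | (((p1 | p2) -> (p1 & p2)) | (p2 -> p1))) = max(0.65, 1) = 1
(p2 & p1) = min(0.4, 0.65) = 0.4
(((p1 & p1) | (((p1 | p2) -> (p1 & p2)) | (p2 -> p1))) & (p2 & p1)) = min(1, 0.4) = 0.4
~(((p1 & p1) | (((p1 | p2) -> (p1 & p2)) | (p2 -> p1))) & (p2 & p1)): Łukasiewicz ¬ gives 1 − 0.4 = 0.6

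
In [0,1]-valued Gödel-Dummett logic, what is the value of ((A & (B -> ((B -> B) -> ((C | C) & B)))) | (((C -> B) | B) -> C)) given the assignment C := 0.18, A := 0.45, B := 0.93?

(B -> B): 0.93 ≤ 0.93, so result = 1
(C | C) = max(0.18, 0.18) = 0.18
((C | C) & B) = min(0.18, 0.93) = 0.18
((B -> B) -> ((C | C) & B)): 1 > 0.18, so result = 0.18
(B -> ((B -> B) -> ((C | C) & B))): 0.93 > 0.18, so result = 0.18
(A & (B -> ((B -> B) -> ((C | C) & B)))) = min(0.45, 0.18) = 0.18
(C -> B): 0.18 ≤ 0.93, so result = 1
((C -> B) | B) = max(1, 0.93) = 1
(((C -> B) | B) -> C): 1 > 0.18, so result = 0.18
((A & (B -> ((B -> B) -> ((C | C) & B)))) | (((C -> B) | B) -> C)) = max(0.18, 0.18) = 0.18

0.18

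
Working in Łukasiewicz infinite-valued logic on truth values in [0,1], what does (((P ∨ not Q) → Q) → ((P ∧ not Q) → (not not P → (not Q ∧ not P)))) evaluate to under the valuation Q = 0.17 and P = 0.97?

1.00

not Q: Łukasiewicz ¬ gives 1 − 0.17 = 0.83
(P ∨ not Q) = max(0.97, 0.83) = 0.97
((P ∨ not Q) → Q): min(1, 1 − 0.97 + 0.17) = 0.2
not Q: Łukasiewicz ¬ gives 1 − 0.17 = 0.83
(P ∧ not Q) = min(0.97, 0.83) = 0.83
not P: Łukasiewicz ¬ gives 1 − 0.97 = 0.03
not not P: Łukasiewicz ¬ gives 1 − 0.03 = 0.97
not Q: Łukasiewicz ¬ gives 1 − 0.17 = 0.83
not P: Łukasiewicz ¬ gives 1 − 0.97 = 0.03
(not Q ∧ not P) = min(0.83, 0.03) = 0.03
(not not P → (not Q ∧ not P)): min(1, 1 − 0.97 + 0.03) = 0.06
((P ∧ not Q) → (not not P → (not Q ∧ not P))): min(1, 1 − 0.83 + 0.06) = 0.23
(((P ∨ not Q) → Q) → ((P ∧ not Q) → (not not P → (not Q ∧ not P)))): min(1, 1 − 0.2 + 0.23) = 1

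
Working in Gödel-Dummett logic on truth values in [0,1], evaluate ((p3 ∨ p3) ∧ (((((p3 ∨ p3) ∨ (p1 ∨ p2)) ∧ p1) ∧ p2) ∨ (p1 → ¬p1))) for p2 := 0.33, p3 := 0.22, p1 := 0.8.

(p3 ∨ p3) = max(0.22, 0.22) = 0.22
(p3 ∨ p3) = max(0.22, 0.22) = 0.22
(p1 ∨ p2) = max(0.8, 0.33) = 0.8
((p3 ∨ p3) ∨ (p1 ∨ p2)) = max(0.22, 0.8) = 0.8
(((p3 ∨ p3) ∨ (p1 ∨ p2)) ∧ p1) = min(0.8, 0.8) = 0.8
((((p3 ∨ p3) ∨ (p1 ∨ p2)) ∧ p1) ∧ p2) = min(0.8, 0.33) = 0.33
¬p1: Gödel ¬ of 0.8 = 0 (operand ≠ 0)
(p1 → ¬p1): 0.8 > 0, so result = 0
(((((p3 ∨ p3) ∨ (p1 ∨ p2)) ∧ p1) ∧ p2) ∨ (p1 → ¬p1)) = max(0.33, 0) = 0.33
((p3 ∨ p3) ∧ (((((p3 ∨ p3) ∨ (p1 ∨ p2)) ∧ p1) ∧ p2) ∨ (p1 → ¬p1))) = min(0.22, 0.33) = 0.22

0.22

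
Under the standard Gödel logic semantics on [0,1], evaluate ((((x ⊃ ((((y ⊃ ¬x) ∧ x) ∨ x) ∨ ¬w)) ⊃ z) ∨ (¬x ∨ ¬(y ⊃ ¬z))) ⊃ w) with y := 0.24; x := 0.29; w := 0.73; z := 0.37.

¬x: Gödel ¬ of 0.29 = 0 (operand ≠ 0)
(y ⊃ ¬x): 0.24 > 0, so result = 0
((y ⊃ ¬x) ∧ x) = min(0, 0.29) = 0
(((y ⊃ ¬x) ∧ x) ∨ x) = max(0, 0.29) = 0.29
¬w: Gödel ¬ of 0.73 = 0 (operand ≠ 0)
((((y ⊃ ¬x) ∧ x) ∨ x) ∨ ¬w) = max(0.29, 0) = 0.29
(x ⊃ ((((y ⊃ ¬x) ∧ x) ∨ x) ∨ ¬w)): 0.29 ≤ 0.29, so result = 1
((x ⊃ ((((y ⊃ ¬x) ∧ x) ∨ x) ∨ ¬w)) ⊃ z): 1 > 0.37, so result = 0.37
¬x: Gödel ¬ of 0.29 = 0 (operand ≠ 0)
¬z: Gödel ¬ of 0.37 = 0 (operand ≠ 0)
(y ⊃ ¬z): 0.24 > 0, so result = 0
¬(y ⊃ ¬z): Gödel ¬ of 0 = 1 (operand is 0)
(¬x ∨ ¬(y ⊃ ¬z)) = max(0, 1) = 1
(((x ⊃ ((((y ⊃ ¬x) ∧ x) ∨ x) ∨ ¬w)) ⊃ z) ∨ (¬x ∨ ¬(y ⊃ ¬z))) = max(0.37, 1) = 1
((((x ⊃ ((((y ⊃ ¬x) ∧ x) ∨ x) ∨ ¬w)) ⊃ z) ∨ (¬x ∨ ¬(y ⊃ ¬z))) ⊃ w): 1 > 0.73, so result = 0.73

0.73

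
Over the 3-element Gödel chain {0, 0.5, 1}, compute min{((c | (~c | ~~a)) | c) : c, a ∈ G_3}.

The minimum is attained at c = 0.5, a = 0:
  ~c: Gödel ¬ of 0.5 = 0 (operand ≠ 0)
  ~a: Gödel ¬ of 0 = 1 (operand is 0)
  ~~a: Gödel ¬ of 1 = 0 (operand ≠ 0)
  (~c | ~~a) = max(0, 0) = 0
  (c | (~c | ~~a)) = max(0.5, 0) = 0.5
  ((c | (~c | ~~a)) | c) = max(0.5, 0.5) = 0.5
Checking all 9 assignments confirms none give a value below 0.50.

0.50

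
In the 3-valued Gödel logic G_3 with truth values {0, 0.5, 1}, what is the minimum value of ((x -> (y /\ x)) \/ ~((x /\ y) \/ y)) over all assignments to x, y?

The minimum is attained at x = 1, y = 0.5:
  (y /\ x) = min(0.5, 1) = 0.5
  (x -> (y /\ x)): 1 > 0.5, so result = 0.5
  (x /\ y) = min(1, 0.5) = 0.5
  ((x /\ y) \/ y) = max(0.5, 0.5) = 0.5
  ~((x /\ y) \/ y): Gödel ¬ of 0.5 = 0 (operand ≠ 0)
  ((x -> (y /\ x)) \/ ~((x /\ y) \/ y)) = max(0.5, 0) = 0.5
Checking all 9 assignments confirms none give a value below 0.50.

0.50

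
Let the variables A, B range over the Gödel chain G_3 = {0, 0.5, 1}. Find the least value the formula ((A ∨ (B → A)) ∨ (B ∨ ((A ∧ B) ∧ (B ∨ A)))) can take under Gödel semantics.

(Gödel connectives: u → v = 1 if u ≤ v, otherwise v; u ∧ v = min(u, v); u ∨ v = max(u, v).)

The minimum is attained at A = 0, B = 0.5:
  (B → A): 0.5 > 0, so result = 0
  (A ∨ (B → A)) = max(0, 0) = 0
  (A ∧ B) = min(0, 0.5) = 0
  (B ∨ A) = max(0.5, 0) = 0.5
  ((A ∧ B) ∧ (B ∨ A)) = min(0, 0.5) = 0
  (B ∨ ((A ∧ B) ∧ (B ∨ A))) = max(0.5, 0) = 0.5
  ((A ∨ (B → A)) ∨ (B ∨ ((A ∧ B) ∧ (B ∨ A)))) = max(0, 0.5) = 0.5
Checking all 9 assignments confirms none give a value below 0.50.

0.50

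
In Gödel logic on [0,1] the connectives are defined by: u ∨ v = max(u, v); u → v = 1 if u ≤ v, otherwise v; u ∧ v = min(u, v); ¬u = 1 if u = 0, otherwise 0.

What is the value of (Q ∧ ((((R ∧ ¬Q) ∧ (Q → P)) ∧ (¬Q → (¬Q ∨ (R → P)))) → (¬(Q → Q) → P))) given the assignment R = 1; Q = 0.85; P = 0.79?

0.85

¬Q: Gödel ¬ of 0.85 = 0 (operand ≠ 0)
(R ∧ ¬Q) = min(1, 0) = 0
(Q → P): 0.85 > 0.79, so result = 0.79
((R ∧ ¬Q) ∧ (Q → P)) = min(0, 0.79) = 0
¬Q: Gödel ¬ of 0.85 = 0 (operand ≠ 0)
¬Q: Gödel ¬ of 0.85 = 0 (operand ≠ 0)
(R → P): 1 > 0.79, so result = 0.79
(¬Q ∨ (R → P)) = max(0, 0.79) = 0.79
(¬Q → (¬Q ∨ (R → P))): 0 ≤ 0.79, so result = 1
(((R ∧ ¬Q) ∧ (Q → P)) ∧ (¬Q → (¬Q ∨ (R → P)))) = min(0, 1) = 0
(Q → Q): 0.85 ≤ 0.85, so result = 1
¬(Q → Q): Gödel ¬ of 1 = 0 (operand ≠ 0)
(¬(Q → Q) → P): 0 ≤ 0.79, so result = 1
((((R ∧ ¬Q) ∧ (Q → P)) ∧ (¬Q → (¬Q ∨ (R → P)))) → (¬(Q → Q) → P)): 0 ≤ 1, so result = 1
(Q ∧ ((((R ∧ ¬Q) ∧ (Q → P)) ∧ (¬Q → (¬Q ∨ (R → P)))) → (¬(Q → Q) → P))) = min(0.85, 1) = 0.85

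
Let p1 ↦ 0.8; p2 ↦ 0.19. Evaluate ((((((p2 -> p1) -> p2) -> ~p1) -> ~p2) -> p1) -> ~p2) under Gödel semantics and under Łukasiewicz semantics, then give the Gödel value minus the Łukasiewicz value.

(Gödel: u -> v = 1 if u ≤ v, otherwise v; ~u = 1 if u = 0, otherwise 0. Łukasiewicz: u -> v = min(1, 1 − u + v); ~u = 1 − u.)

-0.82

Gödel evaluation:
  (p2 -> p1): 0.19 ≤ 0.8, so result = 1
  ((p2 -> p1) -> p2): 1 > 0.19, so result = 0.19
  ~p1: Gödel ¬ of 0.8 = 0 (operand ≠ 0)
  (((p2 -> p1) -> p2) -> ~p1): 0.19 > 0, so result = 0
  ~p2: Gödel ¬ of 0.19 = 0 (operand ≠ 0)
  ((((p2 -> p1) -> p2) -> ~p1) -> ~p2): 0 ≤ 0, so result = 1
  (((((p2 -> p1) -> p2) -> ~p1) -> ~p2) -> p1): 1 > 0.8, so result = 0.8
  ~p2: Gödel ¬ of 0.19 = 0 (operand ≠ 0)
  ((((((p2 -> p1) -> p2) -> ~p1) -> ~p2) -> p1) -> ~p2): 0.8 > 0, so result = 0
  Gödel value = 0
Łukasiewicz evaluation:
  (p2 -> p1): min(1, 1 − 0.19 + 0.8) = 1
  ((p2 -> p1) -> p2): min(1, 1 − 1 + 0.19) = 0.19
  ~p1: Łukasiewicz ¬ gives 1 − 0.8 = 0.2
  (((p2 -> p1) -> p2) -> ~p1): min(1, 1 − 0.19 + 0.2) = 1
  ~p2: Łukasiewicz ¬ gives 1 − 0.19 = 0.81
  ((((p2 -> p1) -> p2) -> ~p1) -> ~p2): min(1, 1 − 1 + 0.81) = 0.81
  (((((p2 -> p1) -> p2) -> ~p1) -> ~p2) -> p1): min(1, 1 − 0.81 + 0.8) = 0.99
  ~p2: Łukasiewicz ¬ gives 1 − 0.19 = 0.81
  ((((((p2 -> p1) -> p2) -> ~p1) -> ~p2) -> p1) -> ~p2): min(1, 1 − 0.99 + 0.81) = 0.82
  Łukasiewicz value = 0.82
Difference: 0 − 0.82 = -0.82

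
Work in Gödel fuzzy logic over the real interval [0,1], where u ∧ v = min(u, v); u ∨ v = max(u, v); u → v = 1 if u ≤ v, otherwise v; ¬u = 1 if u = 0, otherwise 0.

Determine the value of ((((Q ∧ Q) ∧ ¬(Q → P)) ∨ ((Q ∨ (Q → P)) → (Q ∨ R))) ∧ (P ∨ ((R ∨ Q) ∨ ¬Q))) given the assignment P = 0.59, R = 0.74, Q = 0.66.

(Q ∧ Q) = min(0.66, 0.66) = 0.66
(Q → P): 0.66 > 0.59, so result = 0.59
¬(Q → P): Gödel ¬ of 0.59 = 0 (operand ≠ 0)
((Q ∧ Q) ∧ ¬(Q → P)) = min(0.66, 0) = 0
(Q → P): 0.66 > 0.59, so result = 0.59
(Q ∨ (Q → P)) = max(0.66, 0.59) = 0.66
(Q ∨ R) = max(0.66, 0.74) = 0.74
((Q ∨ (Q → P)) → (Q ∨ R)): 0.66 ≤ 0.74, so result = 1
(((Q ∧ Q) ∧ ¬(Q → P)) ∨ ((Q ∨ (Q → P)) → (Q ∨ R))) = max(0, 1) = 1
(R ∨ Q) = max(0.74, 0.66) = 0.74
¬Q: Gödel ¬ of 0.66 = 0 (operand ≠ 0)
((R ∨ Q) ∨ ¬Q) = max(0.74, 0) = 0.74
(P ∨ ((R ∨ Q) ∨ ¬Q)) = max(0.59, 0.74) = 0.74
((((Q ∧ Q) ∧ ¬(Q → P)) ∨ ((Q ∨ (Q → P)) → (Q ∨ R))) ∧ (P ∨ ((R ∨ Q) ∨ ¬Q))) = min(1, 0.74) = 0.74

0.74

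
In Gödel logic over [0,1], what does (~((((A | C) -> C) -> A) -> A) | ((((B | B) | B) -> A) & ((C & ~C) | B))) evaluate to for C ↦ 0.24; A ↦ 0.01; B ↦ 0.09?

(A | C) = max(0.01, 0.24) = 0.24
((A | C) -> C): 0.24 ≤ 0.24, so result = 1
(((A | C) -> C) -> A): 1 > 0.01, so result = 0.01
((((A | C) -> C) -> A) -> A): 0.01 ≤ 0.01, so result = 1
~((((A | C) -> C) -> A) -> A): Gödel ¬ of 1 = 0 (operand ≠ 0)
(B | B) = max(0.09, 0.09) = 0.09
((B | B) | B) = max(0.09, 0.09) = 0.09
(((B | B) | B) -> A): 0.09 > 0.01, so result = 0.01
~C: Gödel ¬ of 0.24 = 0 (operand ≠ 0)
(C & ~C) = min(0.24, 0) = 0
((C & ~C) | B) = max(0, 0.09) = 0.09
((((B | B) | B) -> A) & ((C & ~C) | B)) = min(0.01, 0.09) = 0.01
(~((((A | C) -> C) -> A) -> A) | ((((B | B) | B) -> A) & ((C & ~C) | B))) = max(0, 0.01) = 0.01

0.01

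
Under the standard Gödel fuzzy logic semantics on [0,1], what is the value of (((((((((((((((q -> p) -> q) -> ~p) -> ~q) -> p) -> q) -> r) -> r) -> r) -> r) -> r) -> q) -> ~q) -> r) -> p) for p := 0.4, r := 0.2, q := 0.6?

0.40

(q -> p): 0.6 > 0.4, so result = 0.4
((q -> p) -> q): 0.4 ≤ 0.6, so result = 1
~p: Gödel ¬ of 0.4 = 0 (operand ≠ 0)
(((q -> p) -> q) -> ~p): 1 > 0, so result = 0
~q: Gödel ¬ of 0.6 = 0 (operand ≠ 0)
((((q -> p) -> q) -> ~p) -> ~q): 0 ≤ 0, so result = 1
(((((q -> p) -> q) -> ~p) -> ~q) -> p): 1 > 0.4, so result = 0.4
((((((q -> p) -> q) -> ~p) -> ~q) -> p) -> q): 0.4 ≤ 0.6, so result = 1
(((((((q -> p) -> q) -> ~p) -> ~q) -> p) -> q) -> r): 1 > 0.2, so result = 0.2
((((((((q -> p) -> q) -> ~p) -> ~q) -> p) -> q) -> r) -> r): 0.2 ≤ 0.2, so result = 1
(((((((((q -> p) -> q) -> ~p) -> ~q) -> p) -> q) -> r) -> r) -> r): 1 > 0.2, so result = 0.2
((((((((((q -> p) -> q) -> ~p) -> ~q) -> p) -> q) -> r) -> r) -> r) -> r): 0.2 ≤ 0.2, so result = 1
(((((((((((q -> p) -> q) -> ~p) -> ~q) -> p) -> q) -> r) -> r) -> r) -> r) -> r): 1 > 0.2, so result = 0.2
((((((((((((q -> p) -> q) -> ~p) -> ~q) -> p) -> q) -> r) -> r) -> r) -> r) -> r) -> q): 0.2 ≤ 0.6, so result = 1
~q: Gödel ¬ of 0.6 = 0 (operand ≠ 0)
(((((((((((((q -> p) -> q) -> ~p) -> ~q) -> p) -> q) -> r) -> r) -> r) -> r) -> r) -> q) -> ~q): 1 > 0, so result = 0
((((((((((((((q -> p) -> q) -> ~p) -> ~q) -> p) -> q) -> r) -> r) -> r) -> r) -> r) -> q) -> ~q) -> r): 0 ≤ 0.2, so result = 1
(((((((((((((((q -> p) -> q) -> ~p) -> ~q) -> p) -> q) -> r) -> r) -> r) -> r) -> r) -> q) -> ~q) -> r) -> p): 1 > 0.4, so result = 0.4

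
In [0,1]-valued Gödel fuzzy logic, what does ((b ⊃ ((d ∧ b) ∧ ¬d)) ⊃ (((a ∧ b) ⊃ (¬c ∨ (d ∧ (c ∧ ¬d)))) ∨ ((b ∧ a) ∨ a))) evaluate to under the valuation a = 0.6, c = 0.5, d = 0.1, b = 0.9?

1.00

(d ∧ b) = min(0.1, 0.9) = 0.1
¬d: Gödel ¬ of 0.1 = 0 (operand ≠ 0)
((d ∧ b) ∧ ¬d) = min(0.1, 0) = 0
(b ⊃ ((d ∧ b) ∧ ¬d)): 0.9 > 0, so result = 0
(a ∧ b) = min(0.6, 0.9) = 0.6
¬c: Gödel ¬ of 0.5 = 0 (operand ≠ 0)
¬d: Gödel ¬ of 0.1 = 0 (operand ≠ 0)
(c ∧ ¬d) = min(0.5, 0) = 0
(d ∧ (c ∧ ¬d)) = min(0.1, 0) = 0
(¬c ∨ (d ∧ (c ∧ ¬d))) = max(0, 0) = 0
((a ∧ b) ⊃ (¬c ∨ (d ∧ (c ∧ ¬d)))): 0.6 > 0, so result = 0
(b ∧ a) = min(0.9, 0.6) = 0.6
((b ∧ a) ∨ a) = max(0.6, 0.6) = 0.6
(((a ∧ b) ⊃ (¬c ∨ (d ∧ (c ∧ ¬d)))) ∨ ((b ∧ a) ∨ a)) = max(0, 0.6) = 0.6
((b ⊃ ((d ∧ b) ∧ ¬d)) ⊃ (((a ∧ b) ⊃ (¬c ∨ (d ∧ (c ∧ ¬d)))) ∨ ((b ∧ a) ∨ a))): 0 ≤ 0.6, so result = 1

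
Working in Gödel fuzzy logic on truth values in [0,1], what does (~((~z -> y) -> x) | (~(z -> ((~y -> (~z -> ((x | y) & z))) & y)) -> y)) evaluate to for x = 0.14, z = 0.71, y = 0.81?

~z: Gödel ¬ of 0.71 = 0 (operand ≠ 0)
(~z -> y): 0 ≤ 0.81, so result = 1
((~z -> y) -> x): 1 > 0.14, so result = 0.14
~((~z -> y) -> x): Gödel ¬ of 0.14 = 0 (operand ≠ 0)
~y: Gödel ¬ of 0.81 = 0 (operand ≠ 0)
~z: Gödel ¬ of 0.71 = 0 (operand ≠ 0)
(x | y) = max(0.14, 0.81) = 0.81
((x | y) & z) = min(0.81, 0.71) = 0.71
(~z -> ((x | y) & z)): 0 ≤ 0.71, so result = 1
(~y -> (~z -> ((x | y) & z))): 0 ≤ 1, so result = 1
((~y -> (~z -> ((x | y) & z))) & y) = min(1, 0.81) = 0.81
(z -> ((~y -> (~z -> ((x | y) & z))) & y)): 0.71 ≤ 0.81, so result = 1
~(z -> ((~y -> (~z -> ((x | y) & z))) & y)): Gödel ¬ of 1 = 0 (operand ≠ 0)
(~(z -> ((~y -> (~z -> ((x | y) & z))) & y)) -> y): 0 ≤ 0.81, so result = 1
(~((~z -> y) -> x) | (~(z -> ((~y -> (~z -> ((x | y) & z))) & y)) -> y)) = max(0, 1) = 1

1.00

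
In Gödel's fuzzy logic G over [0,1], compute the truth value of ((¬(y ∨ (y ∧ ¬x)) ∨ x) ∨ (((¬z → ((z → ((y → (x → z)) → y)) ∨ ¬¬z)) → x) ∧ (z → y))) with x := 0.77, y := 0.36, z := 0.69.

¬x: Gödel ¬ of 0.77 = 0 (operand ≠ 0)
(y ∧ ¬x) = min(0.36, 0) = 0
(y ∨ (y ∧ ¬x)) = max(0.36, 0) = 0.36
¬(y ∨ (y ∧ ¬x)): Gödel ¬ of 0.36 = 0 (operand ≠ 0)
(¬(y ∨ (y ∧ ¬x)) ∨ x) = max(0, 0.77) = 0.77
¬z: Gödel ¬ of 0.69 = 0 (operand ≠ 0)
(x → z): 0.77 > 0.69, so result = 0.69
(y → (x → z)): 0.36 ≤ 0.69, so result = 1
((y → (x → z)) → y): 1 > 0.36, so result = 0.36
(z → ((y → (x → z)) → y)): 0.69 > 0.36, so result = 0.36
¬z: Gödel ¬ of 0.69 = 0 (operand ≠ 0)
¬¬z: Gödel ¬ of 0 = 1 (operand is 0)
((z → ((y → (x → z)) → y)) ∨ ¬¬z) = max(0.36, 1) = 1
(¬z → ((z → ((y → (x → z)) → y)) ∨ ¬¬z)): 0 ≤ 1, so result = 1
((¬z → ((z → ((y → (x → z)) → y)) ∨ ¬¬z)) → x): 1 > 0.77, so result = 0.77
(z → y): 0.69 > 0.36, so result = 0.36
(((¬z → ((z → ((y → (x → z)) → y)) ∨ ¬¬z)) → x) ∧ (z → y)) = min(0.77, 0.36) = 0.36
((¬(y ∨ (y ∧ ¬x)) ∨ x) ∨ (((¬z → ((z → ((y → (x → z)) → y)) ∨ ¬¬z)) → x) ∧ (z → y))) = max(0.77, 0.36) = 0.77

0.77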